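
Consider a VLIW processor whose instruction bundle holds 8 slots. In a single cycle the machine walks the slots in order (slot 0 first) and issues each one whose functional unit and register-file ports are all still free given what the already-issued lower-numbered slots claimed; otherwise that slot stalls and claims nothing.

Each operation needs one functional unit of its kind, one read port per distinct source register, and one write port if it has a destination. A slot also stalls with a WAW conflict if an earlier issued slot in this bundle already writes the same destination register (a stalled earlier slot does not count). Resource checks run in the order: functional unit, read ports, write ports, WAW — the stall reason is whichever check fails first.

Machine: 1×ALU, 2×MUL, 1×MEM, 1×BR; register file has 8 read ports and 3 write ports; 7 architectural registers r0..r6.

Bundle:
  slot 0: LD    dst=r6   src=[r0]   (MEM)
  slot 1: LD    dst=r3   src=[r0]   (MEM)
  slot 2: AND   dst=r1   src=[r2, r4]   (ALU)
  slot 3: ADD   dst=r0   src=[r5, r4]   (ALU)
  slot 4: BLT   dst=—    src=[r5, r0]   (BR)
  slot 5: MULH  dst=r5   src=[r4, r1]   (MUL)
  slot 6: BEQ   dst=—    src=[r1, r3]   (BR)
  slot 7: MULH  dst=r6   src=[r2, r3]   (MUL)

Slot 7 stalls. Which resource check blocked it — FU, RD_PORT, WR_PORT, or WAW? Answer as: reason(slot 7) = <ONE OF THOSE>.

#0 MEM src=r0 dispatched  <A:1 Mu:2 Ld:0 B:1 rd:7 wr:2>
#1 MEM src=r0 held:FU  <A:1 Mu:2 Ld:0 B:1 rd:7 wr:2>
#2 ALU src=r2,r4 dispatched  <A:0 Mu:2 Ld:0 B:1 rd:5 wr:1>
#3 ALU src=r5,r4 held:FU  <A:0 Mu:2 Ld:0 B:1 rd:5 wr:1>
#4 BR src=r5,r0 dispatched  <A:0 Mu:2 Ld:0 B:0 rd:3 wr:1>
#5 MUL src=r4,r1 dispatched  <A:0 Mu:1 Ld:0 B:0 rd:1 wr:0>
#6 BR src=r1,r3 held:FU  <A:0 Mu:1 Ld:0 B:0 rd:1 wr:0>
#7 MUL src=r2,r3 held:RD_PORT  <A:0 Mu:1 Ld:0 B:0 rd:1 wr:0>

reason(slot 7) = RD_PORT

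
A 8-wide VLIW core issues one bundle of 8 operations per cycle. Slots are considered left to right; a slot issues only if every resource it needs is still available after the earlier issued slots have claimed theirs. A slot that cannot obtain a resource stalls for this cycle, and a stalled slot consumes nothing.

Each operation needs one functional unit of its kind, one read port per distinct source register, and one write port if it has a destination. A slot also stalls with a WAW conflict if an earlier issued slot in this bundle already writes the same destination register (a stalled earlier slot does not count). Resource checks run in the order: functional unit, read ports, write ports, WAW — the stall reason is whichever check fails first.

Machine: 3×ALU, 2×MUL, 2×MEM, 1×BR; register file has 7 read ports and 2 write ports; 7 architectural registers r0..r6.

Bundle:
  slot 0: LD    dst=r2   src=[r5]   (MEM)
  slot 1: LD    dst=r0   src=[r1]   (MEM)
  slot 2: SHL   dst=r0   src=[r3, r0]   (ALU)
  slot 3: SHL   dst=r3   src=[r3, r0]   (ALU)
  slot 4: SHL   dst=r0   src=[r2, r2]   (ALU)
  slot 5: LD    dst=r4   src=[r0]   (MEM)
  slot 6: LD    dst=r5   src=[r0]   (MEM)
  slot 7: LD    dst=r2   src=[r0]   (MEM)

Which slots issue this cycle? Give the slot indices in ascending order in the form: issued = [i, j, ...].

#0 MEM src=r5 dispatched  <A:3 Mu:2 Ld:1 B:1 rd:6 wr:1>
#1 MEM src=r1 dispatched  <A:3 Mu:2 Ld:0 B:1 rd:5 wr:0>
#2 ALU src=r3,r0 held:WR_PORT  <A:3 Mu:2 Ld:0 B:1 rd:5 wr:0>
#3 ALU src=r3,r0 held:WR_PORT  <A:3 Mu:2 Ld:0 B:1 rd:5 wr:0>
#4 ALU src=r2,r2 held:WR_PORT  <A:3 Mu:2 Ld:0 B:1 rd:5 wr:0>
#5 MEM src=r0 held:FU  <A:3 Mu:2 Ld:0 B:1 rd:5 wr:0>
#6 MEM src=r0 held:FU  <A:3 Mu:2 Ld:0 B:1 rd:5 wr:0>
#7 MEM src=r0 held:FU  <A:3 Mu:2 Ld:0 B:1 rd:5 wr:0>

issued = [0, 1]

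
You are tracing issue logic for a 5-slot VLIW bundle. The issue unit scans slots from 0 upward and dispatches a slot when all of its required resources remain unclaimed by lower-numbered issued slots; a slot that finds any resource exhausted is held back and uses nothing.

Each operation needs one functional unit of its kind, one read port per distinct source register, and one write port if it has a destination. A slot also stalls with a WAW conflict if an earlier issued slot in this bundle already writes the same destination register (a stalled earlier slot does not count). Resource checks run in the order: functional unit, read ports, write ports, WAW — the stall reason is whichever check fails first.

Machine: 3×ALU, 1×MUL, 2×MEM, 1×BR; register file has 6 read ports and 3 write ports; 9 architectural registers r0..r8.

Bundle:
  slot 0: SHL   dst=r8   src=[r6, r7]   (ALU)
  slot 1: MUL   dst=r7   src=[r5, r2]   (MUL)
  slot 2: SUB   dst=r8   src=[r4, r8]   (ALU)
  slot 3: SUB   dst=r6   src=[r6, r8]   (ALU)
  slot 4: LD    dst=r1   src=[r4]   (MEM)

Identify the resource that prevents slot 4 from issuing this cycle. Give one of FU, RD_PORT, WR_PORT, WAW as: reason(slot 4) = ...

reason(slot 4) = RD_PORT

#0 ALU src=r6,r7 dispatched  <A:2 Mu:1 Ld:2 B:1 rd:4 wr:2>
#1 MUL src=r5,r2 dispatched  <A:2 Mu:0 Ld:2 B:1 rd:2 wr:1>
#2 ALU src=r4,r8 held:WAW  <A:2 Mu:0 Ld:2 B:1 rd:2 wr:1>
#3 ALU src=r6,r8 dispatched  <A:1 Mu:0 Ld:2 B:1 rd:0 wr:0>
#4 MEM src=r4 held:RD_PORT  <A:1 Mu:0 Ld:2 B:1 rd:0 wr:0>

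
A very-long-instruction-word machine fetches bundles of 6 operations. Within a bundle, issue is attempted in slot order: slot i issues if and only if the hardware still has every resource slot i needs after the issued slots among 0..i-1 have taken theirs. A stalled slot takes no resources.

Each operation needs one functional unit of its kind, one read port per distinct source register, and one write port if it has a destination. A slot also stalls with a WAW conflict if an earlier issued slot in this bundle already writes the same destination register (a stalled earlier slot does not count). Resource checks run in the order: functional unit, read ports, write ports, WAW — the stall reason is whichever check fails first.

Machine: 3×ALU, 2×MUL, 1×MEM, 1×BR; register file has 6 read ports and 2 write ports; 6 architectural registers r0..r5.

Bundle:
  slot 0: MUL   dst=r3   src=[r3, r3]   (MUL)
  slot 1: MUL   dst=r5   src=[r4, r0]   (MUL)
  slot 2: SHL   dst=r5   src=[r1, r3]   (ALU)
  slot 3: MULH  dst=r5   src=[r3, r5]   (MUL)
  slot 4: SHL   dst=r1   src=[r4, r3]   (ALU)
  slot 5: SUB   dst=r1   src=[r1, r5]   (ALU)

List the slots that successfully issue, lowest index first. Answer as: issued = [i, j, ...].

issued = [0, 1]

#0 MUL src=r3,r3 dispatched  <A:3 Mu:1 Ld:1 B:1 rd:5 wr:1>
#1 MUL src=r4,r0 dispatched  <A:3 Mu:0 Ld:1 B:1 rd:3 wr:0>
#2 ALU src=r1,r3 held:WR_PORT  <A:3 Mu:0 Ld:1 B:1 rd:3 wr:0>
#3 MUL src=r3,r5 held:FU  <A:3 Mu:0 Ld:1 B:1 rd:3 wr:0>
#4 ALU src=r4,r3 held:WR_PORT  <A:3 Mu:0 Ld:1 B:1 rd:3 wr:0>
#5 ALU src=r1,r5 held:WR_PORT  <A:3 Mu:0 Ld:1 B:1 rd:3 wr:0>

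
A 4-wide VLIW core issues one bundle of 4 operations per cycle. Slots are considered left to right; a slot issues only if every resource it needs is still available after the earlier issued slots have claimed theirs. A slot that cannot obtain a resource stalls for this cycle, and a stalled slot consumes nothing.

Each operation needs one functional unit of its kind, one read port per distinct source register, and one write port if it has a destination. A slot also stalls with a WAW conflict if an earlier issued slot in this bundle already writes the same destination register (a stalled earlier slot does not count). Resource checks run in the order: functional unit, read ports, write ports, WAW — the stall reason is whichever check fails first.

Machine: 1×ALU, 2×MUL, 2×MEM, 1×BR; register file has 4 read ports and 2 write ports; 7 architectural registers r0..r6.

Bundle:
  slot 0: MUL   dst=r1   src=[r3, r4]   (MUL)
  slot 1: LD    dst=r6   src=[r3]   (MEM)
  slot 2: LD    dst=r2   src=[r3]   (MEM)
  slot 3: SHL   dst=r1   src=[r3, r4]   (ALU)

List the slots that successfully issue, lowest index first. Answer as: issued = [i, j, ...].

issued = [0, 1]

  0. MUL→r1 ⇒ go  {1A/1Mu/2Ld/1B | 2r 1w}
  1. MEM→r6 ⇒ go  {1A/1Mu/1Ld/1B | 1r 0w}
  2. MEM→r2 ⇒ no(WR_PORT)  {1A/1Mu/1Ld/1B | 1r 0w}
  3. ALU→r1 ⇒ no(RD_PORT)  {1A/1Mu/1Ld/1B | 1r 0w}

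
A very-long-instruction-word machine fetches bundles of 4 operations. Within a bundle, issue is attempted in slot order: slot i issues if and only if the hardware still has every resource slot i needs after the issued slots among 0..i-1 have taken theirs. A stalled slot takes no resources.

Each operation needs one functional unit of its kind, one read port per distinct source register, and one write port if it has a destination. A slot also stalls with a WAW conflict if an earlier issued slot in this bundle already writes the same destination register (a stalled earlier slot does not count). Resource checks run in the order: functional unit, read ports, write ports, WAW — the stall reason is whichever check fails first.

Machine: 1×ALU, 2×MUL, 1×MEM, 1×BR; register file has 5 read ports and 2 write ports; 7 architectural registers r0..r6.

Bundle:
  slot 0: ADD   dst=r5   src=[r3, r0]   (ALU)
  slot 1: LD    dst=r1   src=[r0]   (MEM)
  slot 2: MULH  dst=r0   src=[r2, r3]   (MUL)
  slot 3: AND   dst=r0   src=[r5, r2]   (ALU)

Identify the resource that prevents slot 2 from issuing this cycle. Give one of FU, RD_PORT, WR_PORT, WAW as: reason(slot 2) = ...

reason(slot 2) = WR_PORT

(0) want 1×ALU +2rd +1wr — yes → AL0|MU2|ME1|BR1|rd3|wr1
(1) want 1×MEM +1rd +1wr — yes → AL0|MU2|ME0|BR1|rd2|wr0
(2) want 1×MUL +2rd +1wr — WR_PORT → AL0|MU2|ME0|BR1|rd2|wr0
(3) want 1×ALU +2rd +1wr — FU → AL0|MU2|ME0|BR1|rd2|wr0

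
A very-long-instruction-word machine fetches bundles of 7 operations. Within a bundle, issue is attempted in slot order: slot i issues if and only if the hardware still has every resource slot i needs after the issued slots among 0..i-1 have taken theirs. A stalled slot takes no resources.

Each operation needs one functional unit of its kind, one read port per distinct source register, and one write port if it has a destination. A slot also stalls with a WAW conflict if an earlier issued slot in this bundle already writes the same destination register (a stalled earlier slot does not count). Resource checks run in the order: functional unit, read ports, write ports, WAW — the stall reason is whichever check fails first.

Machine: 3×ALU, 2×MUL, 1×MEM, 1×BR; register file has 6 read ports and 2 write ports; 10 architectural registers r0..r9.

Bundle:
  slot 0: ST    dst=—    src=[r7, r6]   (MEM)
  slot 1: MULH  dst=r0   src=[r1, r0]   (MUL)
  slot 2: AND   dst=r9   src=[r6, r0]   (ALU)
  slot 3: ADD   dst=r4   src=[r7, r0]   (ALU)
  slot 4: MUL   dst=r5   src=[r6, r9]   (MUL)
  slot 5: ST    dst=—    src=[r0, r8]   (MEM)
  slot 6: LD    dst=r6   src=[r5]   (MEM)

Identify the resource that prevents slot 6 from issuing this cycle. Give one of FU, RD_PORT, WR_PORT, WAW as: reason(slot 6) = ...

reason(slot 6) = FU

#0 MEM src=r7,r6 dispatched  <A:3 Mu:2 Ld:0 B:1 rd:4 wr:2>
#1 MUL src=r1,r0 dispatched  <A:3 Mu:1 Ld:0 B:1 rd:2 wr:1>
#2 ALU src=r6,r0 dispatched  <A:2 Mu:1 Ld:0 B:1 rd:0 wr:0>
#3 ALU src=r7,r0 held:RD_PORT  <A:2 Mu:1 Ld:0 B:1 rd:0 wr:0>
#4 MUL src=r6,r9 held:RD_PORT  <A:2 Mu:1 Ld:0 B:1 rd:0 wr:0>
#5 MEM src=r0,r8 held:FU  <A:2 Mu:1 Ld:0 B:1 rd:0 wr:0>
#6 MEM src=r5 held:FU  <A:2 Mu:1 Ld:0 B:1 rd:0 wr:0>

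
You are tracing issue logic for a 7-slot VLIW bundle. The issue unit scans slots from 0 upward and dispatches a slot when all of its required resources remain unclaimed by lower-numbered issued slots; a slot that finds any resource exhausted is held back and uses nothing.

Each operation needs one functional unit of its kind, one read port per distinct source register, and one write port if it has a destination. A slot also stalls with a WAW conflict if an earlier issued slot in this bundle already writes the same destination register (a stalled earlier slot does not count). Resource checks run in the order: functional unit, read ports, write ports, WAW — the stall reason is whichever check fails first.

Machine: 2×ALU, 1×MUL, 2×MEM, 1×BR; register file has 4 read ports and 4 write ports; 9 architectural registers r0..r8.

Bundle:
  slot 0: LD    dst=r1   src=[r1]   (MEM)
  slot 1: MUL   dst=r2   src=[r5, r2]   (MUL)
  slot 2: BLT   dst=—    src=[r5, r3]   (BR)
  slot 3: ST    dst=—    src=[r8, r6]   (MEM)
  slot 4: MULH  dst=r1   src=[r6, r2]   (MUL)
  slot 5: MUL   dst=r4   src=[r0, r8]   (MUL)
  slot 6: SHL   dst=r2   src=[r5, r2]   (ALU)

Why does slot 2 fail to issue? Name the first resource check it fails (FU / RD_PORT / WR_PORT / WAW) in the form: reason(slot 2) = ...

slot 0 (MEM): ISSUE — free A2,Mu1,Ld1,B1 rp3 wp3
slot 1 (MUL): ISSUE — free A2,Mu0,Ld1,B1 rp1 wp2
slot 2 (BR): stall RD_PORT — free A2,Mu0,Ld1,B1 rp1 wp2
slot 3 (MEM): stall RD_PORT — free A2,Mu0,Ld1,B1 rp1 wp2
slot 4 (MUL): stall FU — free A2,Mu0,Ld1,B1 rp1 wp2
slot 5 (MUL): stall FU — free A2,Mu0,Ld1,B1 rp1 wp2
slot 6 (ALU): stall RD_PORT — free A2,Mu0,Ld1,B1 rp1 wp2

reason(slot 2) = RD_PORT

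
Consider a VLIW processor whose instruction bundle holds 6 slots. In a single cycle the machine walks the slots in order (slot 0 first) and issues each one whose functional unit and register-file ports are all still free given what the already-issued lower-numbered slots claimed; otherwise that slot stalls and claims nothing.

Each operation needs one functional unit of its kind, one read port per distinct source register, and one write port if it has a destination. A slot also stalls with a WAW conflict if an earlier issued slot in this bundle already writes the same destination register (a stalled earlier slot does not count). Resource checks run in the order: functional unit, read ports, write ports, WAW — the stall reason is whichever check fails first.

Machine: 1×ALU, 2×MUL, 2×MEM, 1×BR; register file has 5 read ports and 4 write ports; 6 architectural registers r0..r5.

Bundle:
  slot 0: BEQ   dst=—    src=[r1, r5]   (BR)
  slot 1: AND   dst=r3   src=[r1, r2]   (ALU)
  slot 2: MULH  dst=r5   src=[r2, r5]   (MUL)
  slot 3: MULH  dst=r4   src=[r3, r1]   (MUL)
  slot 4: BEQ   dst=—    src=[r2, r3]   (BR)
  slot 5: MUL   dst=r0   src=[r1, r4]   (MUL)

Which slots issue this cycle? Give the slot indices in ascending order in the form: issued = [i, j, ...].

issued = [0, 1]

#0 BR src=r1,r5 dispatched  <A:1 Mu:2 Ld:2 B:0 rd:3 wr:4>
#1 ALU src=r1,r2 dispatched  <A:0 Mu:2 Ld:2 B:0 rd:1 wr:3>
#2 MUL src=r2,r5 held:RD_PORT  <A:0 Mu:2 Ld:2 B:0 rd:1 wr:3>
#3 MUL src=r3,r1 held:RD_PORT  <A:0 Mu:2 Ld:2 B:0 rd:1 wr:3>
#4 BR src=r2,r3 held:FU  <A:0 Mu:2 Ld:2 B:0 rd:1 wr:3>
#5 MUL src=r1,r4 held:RD_PORT  <A:0 Mu:2 Ld:2 B:0 rd:1 wr:3>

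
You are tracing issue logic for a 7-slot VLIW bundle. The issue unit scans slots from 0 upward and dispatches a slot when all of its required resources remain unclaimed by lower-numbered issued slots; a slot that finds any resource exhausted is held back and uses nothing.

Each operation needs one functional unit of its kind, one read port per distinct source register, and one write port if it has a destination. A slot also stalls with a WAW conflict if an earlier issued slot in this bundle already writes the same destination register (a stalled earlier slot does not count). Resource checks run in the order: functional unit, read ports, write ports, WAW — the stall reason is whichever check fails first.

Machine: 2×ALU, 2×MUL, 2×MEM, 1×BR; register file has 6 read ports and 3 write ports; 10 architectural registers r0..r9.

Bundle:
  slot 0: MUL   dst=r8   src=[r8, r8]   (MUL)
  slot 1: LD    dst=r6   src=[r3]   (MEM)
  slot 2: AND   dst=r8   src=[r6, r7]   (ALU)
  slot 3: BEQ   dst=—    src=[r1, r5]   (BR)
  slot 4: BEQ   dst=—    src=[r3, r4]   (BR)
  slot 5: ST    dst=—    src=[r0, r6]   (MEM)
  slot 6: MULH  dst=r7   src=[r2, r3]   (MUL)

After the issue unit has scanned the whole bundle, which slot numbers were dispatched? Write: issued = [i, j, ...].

  0. MUL→r8 ⇒ go  {2A/1Mu/2Ld/1B | 5r 2w}
  1. MEM→r6 ⇒ go  {2A/1Mu/1Ld/1B | 4r 1w}
  2. ALU→r8 ⇒ no(WAW)  {2A/1Mu/1Ld/1B | 4r 1w}
  3. BR ⇒ go  {2A/1Mu/1Ld/0B | 2r 1w}
  4. BR ⇒ no(FU)  {2A/1Mu/1Ld/0B | 2r 1w}
  5. MEM ⇒ go  {2A/1Mu/0Ld/0B | 0r 1w}
  6. MUL→r7 ⇒ no(RD_PORT)  {2A/1Mu/0Ld/0B | 0r 1w}

issued = [0, 1, 3, 5]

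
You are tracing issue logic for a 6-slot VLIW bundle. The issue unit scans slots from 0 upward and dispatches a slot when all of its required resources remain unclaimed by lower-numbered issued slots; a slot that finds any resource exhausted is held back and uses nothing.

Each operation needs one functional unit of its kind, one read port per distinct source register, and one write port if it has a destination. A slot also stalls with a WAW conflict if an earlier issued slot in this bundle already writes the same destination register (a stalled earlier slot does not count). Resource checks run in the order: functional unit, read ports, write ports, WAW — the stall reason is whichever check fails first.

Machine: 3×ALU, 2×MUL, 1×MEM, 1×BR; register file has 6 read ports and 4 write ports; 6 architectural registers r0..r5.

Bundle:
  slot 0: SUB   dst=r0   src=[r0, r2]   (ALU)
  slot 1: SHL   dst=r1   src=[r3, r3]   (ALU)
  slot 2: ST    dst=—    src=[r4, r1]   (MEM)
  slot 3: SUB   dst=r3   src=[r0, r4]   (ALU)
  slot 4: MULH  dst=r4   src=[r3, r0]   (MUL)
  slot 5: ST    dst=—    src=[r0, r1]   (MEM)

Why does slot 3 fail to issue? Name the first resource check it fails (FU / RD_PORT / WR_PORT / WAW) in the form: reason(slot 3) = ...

reason(slot 3) = RD_PORT

slot 0 (ALU): ISSUE — free A2,Mu2,Ld1,B1 rp4 wp3
slot 1 (ALU): ISSUE — free A1,Mu2,Ld1,B1 rp3 wp2
slot 2 (MEM): ISSUE — free A1,Mu2,Ld0,B1 rp1 wp2
slot 3 (ALU): stall RD_PORT — free A1,Mu2,Ld0,B1 rp1 wp2
slot 4 (MUL): stall RD_PORT — free A1,Mu2,Ld0,B1 rp1 wp2
slot 5 (MEM): stall FU — free A1,Mu2,Ld0,B1 rp1 wp2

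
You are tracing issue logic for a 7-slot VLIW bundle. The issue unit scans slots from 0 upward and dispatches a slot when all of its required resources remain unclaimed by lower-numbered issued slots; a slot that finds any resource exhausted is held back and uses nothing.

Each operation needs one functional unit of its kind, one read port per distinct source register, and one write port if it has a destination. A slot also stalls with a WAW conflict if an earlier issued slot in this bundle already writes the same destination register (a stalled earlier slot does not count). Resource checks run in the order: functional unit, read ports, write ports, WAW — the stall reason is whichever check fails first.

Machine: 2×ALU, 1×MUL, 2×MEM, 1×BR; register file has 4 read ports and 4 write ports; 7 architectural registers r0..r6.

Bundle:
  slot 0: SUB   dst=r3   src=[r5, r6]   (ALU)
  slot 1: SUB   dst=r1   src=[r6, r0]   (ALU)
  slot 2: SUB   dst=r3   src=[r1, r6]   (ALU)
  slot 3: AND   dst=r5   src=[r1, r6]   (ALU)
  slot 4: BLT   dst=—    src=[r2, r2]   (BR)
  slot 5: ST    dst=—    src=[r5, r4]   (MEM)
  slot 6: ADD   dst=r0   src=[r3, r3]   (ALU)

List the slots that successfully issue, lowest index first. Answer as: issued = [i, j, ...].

issued = [0, 1]

slot 0 (ALU): ISSUE — free A1,Mu1,Ld2,B1 rp2 wp3
slot 1 (ALU): ISSUE — free A0,Mu1,Ld2,B1 rp0 wp2
slot 2 (ALU): stall FU — free A0,Mu1,Ld2,B1 rp0 wp2
slot 3 (ALU): stall FU — free A0,Mu1,Ld2,B1 rp0 wp2
slot 4 (BR): stall RD_PORT — free A0,Mu1,Ld2,B1 rp0 wp2
slot 5 (MEM): stall RD_PORT — free A0,Mu1,Ld2,B1 rp0 wp2
slot 6 (ALU): stall FU — free A0,Mu1,Ld2,B1 rp0 wp2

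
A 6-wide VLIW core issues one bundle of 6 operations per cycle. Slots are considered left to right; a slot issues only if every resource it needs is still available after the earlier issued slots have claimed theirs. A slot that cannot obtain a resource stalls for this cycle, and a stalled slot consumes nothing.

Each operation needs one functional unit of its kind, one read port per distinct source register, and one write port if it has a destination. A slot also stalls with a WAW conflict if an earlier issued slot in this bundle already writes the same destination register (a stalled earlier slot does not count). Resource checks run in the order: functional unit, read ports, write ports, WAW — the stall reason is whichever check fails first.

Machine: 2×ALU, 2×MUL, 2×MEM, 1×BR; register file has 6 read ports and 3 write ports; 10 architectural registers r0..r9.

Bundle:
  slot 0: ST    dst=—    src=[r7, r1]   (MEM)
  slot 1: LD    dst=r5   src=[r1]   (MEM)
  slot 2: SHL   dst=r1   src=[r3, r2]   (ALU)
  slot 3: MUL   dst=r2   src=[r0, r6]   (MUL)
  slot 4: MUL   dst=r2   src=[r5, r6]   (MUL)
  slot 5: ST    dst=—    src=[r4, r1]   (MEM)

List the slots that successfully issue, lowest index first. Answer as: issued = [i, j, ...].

issued = [0, 1, 2]

[0] MEM needs rd=2 wr=0: ok; after: ALU=2 MUL=2 MEM=1 BR=1, R=4, W=3
[1] MEM needs rd=1 wr=1: ok; after: ALU=2 MUL=2 MEM=0 BR=1, R=3, W=2
[2] ALU needs rd=2 wr=1: ok; after: ALU=1 MUL=2 MEM=0 BR=1, R=1, W=1
[3] MUL needs rd=2 wr=1: RD_PORT; after: ALU=1 MUL=2 MEM=0 BR=1, R=1, W=1
[4] MUL needs rd=2 wr=1: RD_PORT; after: ALU=1 MUL=2 MEM=0 BR=1, R=1, W=1
[5] MEM needs rd=2 wr=0: FU; after: ALU=1 MUL=2 MEM=0 BR=1, R=1, W=1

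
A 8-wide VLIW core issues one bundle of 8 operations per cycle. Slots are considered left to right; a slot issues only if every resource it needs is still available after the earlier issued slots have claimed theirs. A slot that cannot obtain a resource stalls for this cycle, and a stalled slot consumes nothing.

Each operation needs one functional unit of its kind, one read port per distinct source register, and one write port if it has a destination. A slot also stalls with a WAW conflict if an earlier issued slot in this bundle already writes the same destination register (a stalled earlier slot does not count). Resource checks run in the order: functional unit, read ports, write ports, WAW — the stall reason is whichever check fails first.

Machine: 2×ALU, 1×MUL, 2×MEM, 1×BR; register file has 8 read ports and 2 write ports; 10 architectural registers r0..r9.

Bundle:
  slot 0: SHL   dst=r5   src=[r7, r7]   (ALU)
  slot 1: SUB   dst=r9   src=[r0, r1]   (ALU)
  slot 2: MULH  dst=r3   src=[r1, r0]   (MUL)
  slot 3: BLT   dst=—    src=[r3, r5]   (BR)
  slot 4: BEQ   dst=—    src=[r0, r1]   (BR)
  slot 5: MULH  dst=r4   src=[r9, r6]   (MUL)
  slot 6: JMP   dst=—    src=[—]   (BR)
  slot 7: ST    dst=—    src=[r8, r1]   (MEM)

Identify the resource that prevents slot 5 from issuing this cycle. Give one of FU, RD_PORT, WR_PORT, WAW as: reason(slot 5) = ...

reason(slot 5) = WR_PORT

(0) want 1×ALU +1rd +1wr — yes → AL1|MU1|ME2|BR1|rd7|wr1
(1) want 1×ALU +2rd +1wr — yes → AL0|MU1|ME2|BR1|rd5|wr0
(2) want 1×MUL +2rd +1wr — WR_PORT → AL0|MU1|ME2|BR1|rd5|wr0
(3) want 1×BR +2rd +0wr — yes → AL0|MU1|ME2|BR0|rd3|wr0
(4) want 1×BR +2rd +0wr — FU → AL0|MU1|ME2|BR0|rd3|wr0
(5) want 1×MUL +2rd +1wr — WR_PORT → AL0|MU1|ME2|BR0|rd3|wr0
(6) want 1×BR +0rd +0wr — FU → AL0|MU1|ME2|BR0|rd3|wr0
(7) want 1×MEM +2rd +0wr — yes → AL0|MU1|ME1|BR0|rd1|wr0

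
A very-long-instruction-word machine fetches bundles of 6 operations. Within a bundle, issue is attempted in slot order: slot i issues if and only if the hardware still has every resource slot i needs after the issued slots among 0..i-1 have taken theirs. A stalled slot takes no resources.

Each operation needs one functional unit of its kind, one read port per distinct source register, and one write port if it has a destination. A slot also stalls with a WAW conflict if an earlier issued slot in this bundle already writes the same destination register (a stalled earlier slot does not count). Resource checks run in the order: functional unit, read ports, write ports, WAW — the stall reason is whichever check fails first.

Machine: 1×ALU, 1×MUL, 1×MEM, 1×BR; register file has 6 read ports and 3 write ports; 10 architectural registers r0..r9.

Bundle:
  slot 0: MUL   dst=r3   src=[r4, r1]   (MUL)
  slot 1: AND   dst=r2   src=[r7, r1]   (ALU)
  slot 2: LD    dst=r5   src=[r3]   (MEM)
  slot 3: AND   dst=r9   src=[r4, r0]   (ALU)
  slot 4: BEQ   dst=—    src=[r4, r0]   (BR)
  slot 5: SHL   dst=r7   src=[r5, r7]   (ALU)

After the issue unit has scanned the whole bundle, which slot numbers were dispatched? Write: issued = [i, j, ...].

issued = [0, 1, 2]

  0. MUL→r3 ⇒ go  {1A/0Mu/1Ld/1B | 4r 2w}
  1. ALU→r2 ⇒ go  {0A/0Mu/1Ld/1B | 2r 1w}
  2. MEM→r5 ⇒ go  {0A/0Mu/0Ld/1B | 1r 0w}
  3. ALU→r9 ⇒ no(FU)  {0A/0Mu/0Ld/1B | 1r 0w}
  4. BR ⇒ no(RD_PORT)  {0A/0Mu/0Ld/1B | 1r 0w}
  5. ALU→r7 ⇒ no(FU)  {0A/0Mu/0Ld/1B | 1r 0w}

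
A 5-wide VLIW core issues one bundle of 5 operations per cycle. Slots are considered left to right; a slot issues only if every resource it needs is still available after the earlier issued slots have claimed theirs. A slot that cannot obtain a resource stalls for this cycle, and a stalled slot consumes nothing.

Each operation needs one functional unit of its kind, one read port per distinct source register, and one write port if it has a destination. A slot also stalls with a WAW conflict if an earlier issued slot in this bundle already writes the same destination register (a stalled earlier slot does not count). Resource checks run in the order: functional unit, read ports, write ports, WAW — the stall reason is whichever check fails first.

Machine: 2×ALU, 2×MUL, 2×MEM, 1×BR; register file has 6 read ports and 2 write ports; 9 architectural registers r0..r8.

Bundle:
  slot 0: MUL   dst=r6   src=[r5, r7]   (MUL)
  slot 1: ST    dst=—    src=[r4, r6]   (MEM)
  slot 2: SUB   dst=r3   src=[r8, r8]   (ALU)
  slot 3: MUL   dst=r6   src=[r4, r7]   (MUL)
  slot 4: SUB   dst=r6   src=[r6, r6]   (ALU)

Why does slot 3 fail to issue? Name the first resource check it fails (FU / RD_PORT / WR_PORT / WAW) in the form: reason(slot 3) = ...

reason(slot 3) = RD_PORT

(0) want 1×MUL +2rd +1wr — yes → AL2|MU1|ME2|BR1|rd4|wr1
(1) want 1×MEM +2rd +0wr — yes → AL2|MU1|ME1|BR1|rd2|wr1
(2) want 1×ALU +1rd +1wr — yes → AL1|MU1|ME1|BR1|rd1|wr0
(3) want 1×MUL +2rd +1wr — RD_PORT → AL1|MU1|ME1|BR1|rd1|wr0
(4) want 1×ALU +1rd +1wr — WR_PORT → AL1|MU1|ME1|BR1|rd1|wr0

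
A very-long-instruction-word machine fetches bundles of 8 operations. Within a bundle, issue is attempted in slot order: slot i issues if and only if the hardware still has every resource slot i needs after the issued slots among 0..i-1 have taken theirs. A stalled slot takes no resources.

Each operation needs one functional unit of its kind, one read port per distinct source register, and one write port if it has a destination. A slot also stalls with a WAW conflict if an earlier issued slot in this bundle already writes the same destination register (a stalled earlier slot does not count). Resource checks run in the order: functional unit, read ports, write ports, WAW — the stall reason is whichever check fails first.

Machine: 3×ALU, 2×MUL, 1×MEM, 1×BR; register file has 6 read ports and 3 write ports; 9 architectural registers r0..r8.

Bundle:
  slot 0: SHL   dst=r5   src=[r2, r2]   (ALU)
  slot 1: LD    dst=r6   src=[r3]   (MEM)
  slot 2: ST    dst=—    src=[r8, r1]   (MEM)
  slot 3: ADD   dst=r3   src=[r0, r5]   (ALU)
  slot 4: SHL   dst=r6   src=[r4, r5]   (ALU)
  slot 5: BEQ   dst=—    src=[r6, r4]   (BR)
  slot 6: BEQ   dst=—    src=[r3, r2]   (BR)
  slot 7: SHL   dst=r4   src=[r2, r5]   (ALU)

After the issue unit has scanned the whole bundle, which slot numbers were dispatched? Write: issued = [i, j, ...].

[0] ALU needs rd=1 wr=1: ok; after: ALU=2 MUL=2 MEM=1 BR=1, R=5, W=2
[1] MEM needs rd=1 wr=1: ok; after: ALU=2 MUL=2 MEM=0 BR=1, R=4, W=1
[2] MEM needs rd=2 wr=0: FU; after: ALU=2 MUL=2 MEM=0 BR=1, R=4, W=1
[3] ALU needs rd=2 wr=1: ok; after: ALU=1 MUL=2 MEM=0 BR=1, R=2, W=0
[4] ALU needs rd=2 wr=1: WR_PORT; after: ALU=1 MUL=2 MEM=0 BR=1, R=2, W=0
[5] BR needs rd=2 wr=0: ok; after: ALU=1 MUL=2 MEM=0 BR=0, R=0, W=0
[6] BR needs rd=2 wr=0: FU; after: ALU=1 MUL=2 MEM=0 BR=0, R=0, W=0
[7] ALU needs rd=2 wr=1: RD_PORT; after: ALU=1 MUL=2 MEM=0 BR=0, R=0, W=0

issued = [0, 1, 3, 5]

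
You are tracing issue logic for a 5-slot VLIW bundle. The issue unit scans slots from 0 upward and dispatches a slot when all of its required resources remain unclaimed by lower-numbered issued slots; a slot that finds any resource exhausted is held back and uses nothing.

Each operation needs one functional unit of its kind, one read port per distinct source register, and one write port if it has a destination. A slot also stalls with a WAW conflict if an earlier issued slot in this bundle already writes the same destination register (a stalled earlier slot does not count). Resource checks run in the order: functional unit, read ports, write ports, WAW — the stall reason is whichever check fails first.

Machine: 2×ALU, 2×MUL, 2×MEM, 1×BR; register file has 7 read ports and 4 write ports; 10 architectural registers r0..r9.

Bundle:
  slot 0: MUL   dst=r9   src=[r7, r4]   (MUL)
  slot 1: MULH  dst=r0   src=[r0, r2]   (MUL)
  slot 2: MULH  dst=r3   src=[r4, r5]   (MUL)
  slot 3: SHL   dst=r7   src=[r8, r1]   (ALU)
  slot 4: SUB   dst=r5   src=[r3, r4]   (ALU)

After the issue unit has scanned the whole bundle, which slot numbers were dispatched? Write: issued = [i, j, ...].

issued = [0, 1, 3]

[0] MUL needs rd=2 wr=1: ok; after: ALU=2 MUL=1 MEM=2 BR=1, R=5, W=3
[1] MUL needs rd=2 wr=1: ok; after: ALU=2 MUL=0 MEM=2 BR=1, R=3, W=2
[2] MUL needs rd=2 wr=1: FU; after: ALU=2 MUL=0 MEM=2 BR=1, R=3, W=2
[3] ALU needs rd=2 wr=1: ok; after: ALU=1 MUL=0 MEM=2 BR=1, R=1, W=1
[4] ALU needs rd=2 wr=1: RD_PORT; after: ALU=1 MUL=0 MEM=2 BR=1, R=1, W=1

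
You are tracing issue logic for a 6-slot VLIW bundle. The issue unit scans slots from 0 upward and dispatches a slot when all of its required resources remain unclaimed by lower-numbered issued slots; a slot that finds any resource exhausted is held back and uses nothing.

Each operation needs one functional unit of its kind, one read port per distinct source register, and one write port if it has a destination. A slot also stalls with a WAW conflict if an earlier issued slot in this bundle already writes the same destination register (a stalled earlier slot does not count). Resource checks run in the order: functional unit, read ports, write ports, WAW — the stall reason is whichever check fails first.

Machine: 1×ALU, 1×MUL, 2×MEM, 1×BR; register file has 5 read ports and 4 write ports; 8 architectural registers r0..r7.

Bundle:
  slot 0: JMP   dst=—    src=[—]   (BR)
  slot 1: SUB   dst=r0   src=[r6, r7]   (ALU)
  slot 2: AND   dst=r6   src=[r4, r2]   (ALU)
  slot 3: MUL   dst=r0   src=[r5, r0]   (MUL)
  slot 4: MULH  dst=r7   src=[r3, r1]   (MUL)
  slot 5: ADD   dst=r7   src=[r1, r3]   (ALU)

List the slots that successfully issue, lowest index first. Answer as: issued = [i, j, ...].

(0) want 1×BR +0rd +0wr — yes → AL1|MU1|ME2|BR0|rd5|wr4
(1) want 1×ALU +2rd +1wr — yes → AL0|MU1|ME2|BR0|rd3|wr3
(2) want 1×ALU +2rd +1wr — FU → AL0|MU1|ME2|BR0|rd3|wr3
(3) want 1×MUL +2rd +1wr — WAW → AL0|MU1|ME2|BR0|rd3|wr3
(4) want 1×MUL +2rd +1wr — yes → AL0|MU0|ME2|BR0|rd1|wr2
(5) want 1×ALU +2rd +1wr — FU → AL0|MU0|ME2|BR0|rd1|wr2

issued = [0, 1, 4]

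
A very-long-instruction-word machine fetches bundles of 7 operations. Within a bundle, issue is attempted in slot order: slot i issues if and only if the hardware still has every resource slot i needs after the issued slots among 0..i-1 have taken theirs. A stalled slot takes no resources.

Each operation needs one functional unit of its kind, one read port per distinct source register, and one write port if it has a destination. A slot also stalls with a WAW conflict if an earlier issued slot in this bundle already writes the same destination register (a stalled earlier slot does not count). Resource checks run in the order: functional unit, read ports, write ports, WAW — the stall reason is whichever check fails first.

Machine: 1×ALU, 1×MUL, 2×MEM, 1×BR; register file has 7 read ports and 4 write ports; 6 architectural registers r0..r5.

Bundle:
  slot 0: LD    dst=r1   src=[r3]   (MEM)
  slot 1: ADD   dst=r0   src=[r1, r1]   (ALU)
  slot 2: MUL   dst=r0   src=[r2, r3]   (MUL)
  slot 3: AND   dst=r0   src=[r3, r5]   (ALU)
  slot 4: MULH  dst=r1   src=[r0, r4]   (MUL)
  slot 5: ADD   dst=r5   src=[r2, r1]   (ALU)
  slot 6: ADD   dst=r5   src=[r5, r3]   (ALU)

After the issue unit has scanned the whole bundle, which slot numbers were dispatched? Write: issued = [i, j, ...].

(0) want 1×MEM +1rd +1wr — yes → AL1|MU1|ME1|BR1|rd6|wr3
(1) want 1×ALU +1rd +1wr — yes → AL0|MU1|ME1|BR1|rd5|wr2
(2) want 1×MUL +2rd +1wr — WAW → AL0|MU1|ME1|BR1|rd5|wr2
(3) want 1×ALU +2rd +1wr — FU → AL0|MU1|ME1|BR1|rd5|wr2
(4) want 1×MUL +2rd +1wr — WAW → AL0|MU1|ME1|BR1|rd5|wr2
(5) want 1×ALU +2rd +1wr — FU → AL0|MU1|ME1|BR1|rd5|wr2
(6) want 1×ALU +2rd +1wr — FU → AL0|MU1|ME1|BR1|rd5|wr2

issued = [0, 1]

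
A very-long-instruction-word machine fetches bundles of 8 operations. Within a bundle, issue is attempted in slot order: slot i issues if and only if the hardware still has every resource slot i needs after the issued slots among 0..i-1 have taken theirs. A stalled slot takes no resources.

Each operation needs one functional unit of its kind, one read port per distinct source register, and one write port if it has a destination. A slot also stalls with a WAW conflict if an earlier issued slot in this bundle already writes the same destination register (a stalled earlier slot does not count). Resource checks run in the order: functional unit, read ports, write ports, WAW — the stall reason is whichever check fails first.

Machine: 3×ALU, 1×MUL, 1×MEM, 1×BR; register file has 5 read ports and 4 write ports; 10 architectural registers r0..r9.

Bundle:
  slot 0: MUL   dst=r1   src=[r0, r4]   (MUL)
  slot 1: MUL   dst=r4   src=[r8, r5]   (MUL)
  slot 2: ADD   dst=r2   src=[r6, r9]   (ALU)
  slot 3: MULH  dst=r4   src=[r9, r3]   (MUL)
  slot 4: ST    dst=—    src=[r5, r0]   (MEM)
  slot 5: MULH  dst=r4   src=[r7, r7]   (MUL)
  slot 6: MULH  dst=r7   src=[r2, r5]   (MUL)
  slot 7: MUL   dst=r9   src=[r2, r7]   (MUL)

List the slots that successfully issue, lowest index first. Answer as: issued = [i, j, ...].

  0. MUL→r1 ⇒ go  {3A/0Mu/1Ld/1B | 3r 3w}
  1. MUL→r4 ⇒ no(FU)  {3A/0Mu/1Ld/1B | 3r 3w}
  2. ALU→r2 ⇒ go  {2A/0Mu/1Ld/1B | 1r 2w}
  3. MUL→r4 ⇒ no(FU)  {2A/0Mu/1Ld/1B | 1r 2w}
  4. MEM ⇒ no(RD_PORT)  {2A/0Mu/1Ld/1B | 1r 2w}
  5. MUL→r4 ⇒ no(FU)  {2A/0Mu/1Ld/1B | 1r 2w}
  6. MUL→r7 ⇒ no(FU)  {2A/0Mu/1Ld/1B | 1r 2w}
  7. MUL→r9 ⇒ no(FU)  {2A/0Mu/1Ld/1B | 1r 2w}

issued = [0, 2]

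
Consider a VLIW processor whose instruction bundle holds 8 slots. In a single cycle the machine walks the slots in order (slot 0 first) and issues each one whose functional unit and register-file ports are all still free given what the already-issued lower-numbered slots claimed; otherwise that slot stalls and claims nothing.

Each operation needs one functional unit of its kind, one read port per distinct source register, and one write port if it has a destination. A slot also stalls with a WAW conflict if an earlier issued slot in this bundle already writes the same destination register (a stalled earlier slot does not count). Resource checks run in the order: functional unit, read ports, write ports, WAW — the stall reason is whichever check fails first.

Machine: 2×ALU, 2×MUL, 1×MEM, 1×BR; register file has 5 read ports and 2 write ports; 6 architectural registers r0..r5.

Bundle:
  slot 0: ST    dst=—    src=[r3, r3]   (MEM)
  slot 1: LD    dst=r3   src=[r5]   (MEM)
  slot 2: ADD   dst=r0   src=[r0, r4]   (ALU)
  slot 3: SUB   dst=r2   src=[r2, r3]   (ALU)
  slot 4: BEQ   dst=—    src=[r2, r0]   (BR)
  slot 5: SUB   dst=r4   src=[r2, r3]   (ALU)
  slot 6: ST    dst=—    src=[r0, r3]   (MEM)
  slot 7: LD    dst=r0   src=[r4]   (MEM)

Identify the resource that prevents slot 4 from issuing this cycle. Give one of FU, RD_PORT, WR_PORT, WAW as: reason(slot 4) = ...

  0. MEM ⇒ go  {2A/2Mu/0Ld/1B | 4r 2w}
  1. MEM→r3 ⇒ no(FU)  {2A/2Mu/0Ld/1B | 4r 2w}
  2. ALU→r0 ⇒ go  {1A/2Mu/0Ld/1B | 2r 1w}
  3. ALU→r2 ⇒ go  {0A/2Mu/0Ld/1B | 0r 0w}
  4. BR ⇒ no(RD_PORT)  {0A/2Mu/0Ld/1B | 0r 0w}
  5. ALU→r4 ⇒ no(FU)  {0A/2Mu/0Ld/1B | 0r 0w}
  6. MEM ⇒ no(FU)  {0A/2Mu/0Ld/1B | 0r 0w}
  7. MEM→r0 ⇒ no(FU)  {0A/2Mu/0Ld/1B | 0r 0w}

reason(slot 4) = RD_PORT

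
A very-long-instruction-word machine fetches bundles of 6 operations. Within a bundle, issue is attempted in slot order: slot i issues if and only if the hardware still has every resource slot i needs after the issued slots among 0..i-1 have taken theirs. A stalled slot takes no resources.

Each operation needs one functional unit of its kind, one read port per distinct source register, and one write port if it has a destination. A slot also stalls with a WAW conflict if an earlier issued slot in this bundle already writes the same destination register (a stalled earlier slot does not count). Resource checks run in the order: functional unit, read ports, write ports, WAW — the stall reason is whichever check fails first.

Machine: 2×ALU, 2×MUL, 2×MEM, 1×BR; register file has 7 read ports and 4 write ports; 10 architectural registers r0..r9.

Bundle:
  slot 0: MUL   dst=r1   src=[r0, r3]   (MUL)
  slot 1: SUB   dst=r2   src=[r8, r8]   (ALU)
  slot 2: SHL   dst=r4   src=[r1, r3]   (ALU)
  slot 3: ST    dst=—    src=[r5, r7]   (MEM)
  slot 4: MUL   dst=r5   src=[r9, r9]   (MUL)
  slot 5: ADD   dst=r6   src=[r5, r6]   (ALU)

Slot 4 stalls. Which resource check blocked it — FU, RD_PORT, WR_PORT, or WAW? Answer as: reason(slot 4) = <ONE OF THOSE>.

[0] MUL needs rd=2 wr=1: ok; after: ALU=2 MUL=1 MEM=2 BR=1, R=5, W=3
[1] ALU needs rd=1 wr=1: ok; after: ALU=1 MUL=1 MEM=2 BR=1, R=4, W=2
[2] ALU needs rd=2 wr=1: ok; after: ALU=0 MUL=1 MEM=2 BR=1, R=2, W=1
[3] MEM needs rd=2 wr=0: ok; after: ALU=0 MUL=1 MEM=1 BR=1, R=0, W=1
[4] MUL needs rd=1 wr=1: RD_PORT; after: ALU=0 MUL=1 MEM=1 BR=1, R=0, W=1
[5] ALU needs rd=2 wr=1: FU; after: ALU=0 MUL=1 MEM=1 BR=1, R=0, W=1

reason(slot 4) = RD_PORT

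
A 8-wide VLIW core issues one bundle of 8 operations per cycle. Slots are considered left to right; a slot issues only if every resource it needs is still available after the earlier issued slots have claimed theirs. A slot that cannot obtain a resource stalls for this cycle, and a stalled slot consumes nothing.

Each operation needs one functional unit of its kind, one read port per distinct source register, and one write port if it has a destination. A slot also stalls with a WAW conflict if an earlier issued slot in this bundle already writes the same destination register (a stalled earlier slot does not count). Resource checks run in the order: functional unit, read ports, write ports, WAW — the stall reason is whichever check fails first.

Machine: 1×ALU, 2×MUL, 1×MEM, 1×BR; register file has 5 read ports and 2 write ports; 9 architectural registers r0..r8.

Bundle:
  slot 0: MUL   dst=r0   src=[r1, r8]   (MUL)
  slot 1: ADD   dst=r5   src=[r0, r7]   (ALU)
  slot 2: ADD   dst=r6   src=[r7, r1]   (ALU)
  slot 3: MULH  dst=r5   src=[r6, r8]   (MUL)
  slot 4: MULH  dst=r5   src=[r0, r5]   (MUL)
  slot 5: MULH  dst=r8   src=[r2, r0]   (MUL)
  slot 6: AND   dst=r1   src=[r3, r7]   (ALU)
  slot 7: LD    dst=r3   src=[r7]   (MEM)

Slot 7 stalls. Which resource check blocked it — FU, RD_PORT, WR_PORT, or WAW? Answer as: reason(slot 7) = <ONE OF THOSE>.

reason(slot 7) = WR_PORT

(0) want 1×MUL +2rd +1wr — yes → AL1|MU1|ME1|BR1|rd3|wr1
(1) want 1×ALU +2rd +1wr — yes → AL0|MU1|ME1|BR1|rd1|wr0
(2) want 1×ALU +2rd +1wr — FU → AL0|MU1|ME1|BR1|rd1|wr0
(3) want 1×MUL +2rd +1wr — RD_PORT → AL0|MU1|ME1|BR1|rd1|wr0
(4) want 1×MUL +2rd +1wr — RD_PORT → AL0|MU1|ME1|BR1|rd1|wr0
(5) want 1×MUL +2rd +1wr — RD_PORT → AL0|MU1|ME1|BR1|rd1|wr0
(6) want 1×ALU +2rd +1wr — FU → AL0|MU1|ME1|BR1|rd1|wr0
(7) want 1×MEM +1rd +1wr — WR_PORT → AL0|MU1|ME1|BR1|rd1|wr0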